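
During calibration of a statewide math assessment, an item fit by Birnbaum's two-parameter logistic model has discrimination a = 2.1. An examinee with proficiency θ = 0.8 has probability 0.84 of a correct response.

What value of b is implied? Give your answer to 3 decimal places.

0.010

P(θ) = 1 / (1 + exp(−a(θ − b)))
logit(0.84) = ln(0.84/0.16) = 1.6582
b = θ − logit/(a) = 0.8 − 1.6582/2.1000 = 0.0104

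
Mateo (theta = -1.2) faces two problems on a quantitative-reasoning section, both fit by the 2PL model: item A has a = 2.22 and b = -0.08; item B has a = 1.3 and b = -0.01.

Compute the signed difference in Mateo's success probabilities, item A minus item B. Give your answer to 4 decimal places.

P(theta) = 1 / (1 + exp(−a(theta − b)))
P_A = 0.0768
P_B = 0.1755
P_A − P_B = -0.0987

-0.0987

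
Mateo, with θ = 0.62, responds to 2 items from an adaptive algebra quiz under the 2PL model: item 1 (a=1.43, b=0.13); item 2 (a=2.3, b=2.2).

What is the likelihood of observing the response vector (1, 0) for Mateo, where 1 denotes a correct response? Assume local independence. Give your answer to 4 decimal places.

P(θ) = 1 / (1 + exp(−a(θ − b)))
P_1 = 1/(1+e^{-0.7007}) = 0.6683
P_2 = 1/(1+e^{3.6340}) = 0.0257
L = P_1 × (1−P_2) = 0.6683 × 0.9743 = 0.65115

0.6511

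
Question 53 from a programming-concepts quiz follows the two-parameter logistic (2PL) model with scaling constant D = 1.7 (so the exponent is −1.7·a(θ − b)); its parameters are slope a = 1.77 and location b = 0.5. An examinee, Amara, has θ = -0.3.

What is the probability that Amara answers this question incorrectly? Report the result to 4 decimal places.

0.9174

P(θ) = 1 / (1 + exp(−D·a(θ − b)))
Exponent: 1.7 × 1.77 × (-0.3 − 0.5) = -2.4072
1/(1 + e^{2.4072}) = 0.0826
P = 0.0826
P(incorrect) = 1 − 0.0826 = 0.9174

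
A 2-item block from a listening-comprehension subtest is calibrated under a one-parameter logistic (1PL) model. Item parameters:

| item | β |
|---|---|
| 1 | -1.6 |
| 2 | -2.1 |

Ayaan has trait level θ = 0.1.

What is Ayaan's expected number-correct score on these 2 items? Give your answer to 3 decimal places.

1.746

P(θ) = 1 / (1 + exp(−(θ − β)))
P_1 = 1/(1+e^{-1.7000}) = 0.8455
P_2 = 1/(1+e^{-2.2000}) = 0.9002
E[score] = 0.8455 + 0.9002 = 1.7458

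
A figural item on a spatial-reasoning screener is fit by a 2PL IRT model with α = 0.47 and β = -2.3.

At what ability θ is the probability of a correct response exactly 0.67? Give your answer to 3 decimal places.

P(θ) = 1 / (1 + exp(−α(θ − β)))
logit = ln(0.6700/0.3300) = 0.7082
θ = β + logit/(α) = -2.3 + 0.7082/0.4700 = -0.7932

-0.793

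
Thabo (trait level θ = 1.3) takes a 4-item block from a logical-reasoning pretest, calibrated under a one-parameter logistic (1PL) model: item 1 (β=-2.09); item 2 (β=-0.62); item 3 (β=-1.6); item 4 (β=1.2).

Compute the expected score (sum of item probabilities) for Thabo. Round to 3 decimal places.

P(θ) = 1 / (1 + exp(−(θ − β)))
P_1 = 1/(1+e^{-3.3900}) = 0.9674
P_2 = 1/(1+e^{-1.9200}) = 0.8721
P_3 = 1/(1+e^{-2.9000}) = 0.9478
P_4 = 1/(1+e^{-0.1000}) = 0.5250
E[score] = 0.9674 + 0.8721 + 0.9478 + 0.5250 = 3.3124

3.312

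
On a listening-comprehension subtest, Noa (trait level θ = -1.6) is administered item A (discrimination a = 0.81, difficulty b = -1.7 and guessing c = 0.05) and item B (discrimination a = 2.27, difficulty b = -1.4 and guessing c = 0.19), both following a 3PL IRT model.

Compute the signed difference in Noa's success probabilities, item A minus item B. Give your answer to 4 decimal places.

0.0396

P(θ) = c + (1 − c) · 1 / (1 + exp(−a(θ − b)))
P_A = 0.5442
P_B = 0.5046
P_A − P_B = 0.0396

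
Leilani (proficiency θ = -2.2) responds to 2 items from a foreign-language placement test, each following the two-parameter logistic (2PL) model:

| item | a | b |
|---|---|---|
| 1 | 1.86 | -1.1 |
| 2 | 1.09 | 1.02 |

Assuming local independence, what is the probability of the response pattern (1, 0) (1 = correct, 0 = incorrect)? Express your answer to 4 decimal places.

P(θ) = 1 / (1 + exp(−a(θ − b)))
P_1 = 1/(1+e^{2.0460}) = 0.1145
P_2 = 1/(1+e^{3.5098}) = 0.0290
L = P_1 × (1−P_2) = 0.1145 × 0.9710 = 0.11113

0.1111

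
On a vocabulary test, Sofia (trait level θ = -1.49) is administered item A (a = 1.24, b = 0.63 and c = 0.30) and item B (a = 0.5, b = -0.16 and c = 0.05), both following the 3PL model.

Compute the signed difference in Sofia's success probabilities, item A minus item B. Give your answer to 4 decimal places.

-0.0255

P(θ) = c + (1 − c) · 1 / (1 + exp(−a(θ − b)))
P_A = 0.3471
P_B = 0.3726
P_A − P_B = -0.0255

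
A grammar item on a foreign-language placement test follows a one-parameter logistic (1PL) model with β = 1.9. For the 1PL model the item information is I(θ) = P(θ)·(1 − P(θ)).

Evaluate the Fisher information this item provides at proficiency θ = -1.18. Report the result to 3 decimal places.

P = 1/(1+e^{3.0800}) = 0.0439
P(1−P) = 0.0439 × 0.9561 = 0.0420
I = P(1−P) = 0.04201

0.042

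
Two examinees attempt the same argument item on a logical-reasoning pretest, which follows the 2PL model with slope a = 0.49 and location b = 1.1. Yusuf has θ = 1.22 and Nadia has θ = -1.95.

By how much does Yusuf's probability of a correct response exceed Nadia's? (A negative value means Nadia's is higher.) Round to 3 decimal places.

P(θ) = 1 / (1 + exp(−a(θ − b)))
P(Yusuf) = 0.5147  [exponent 0.0588]
P(Nadia) = 0.1832  [exponent -1.4945]
Difference = 0.5147 − 0.1832 = 0.3314

0.331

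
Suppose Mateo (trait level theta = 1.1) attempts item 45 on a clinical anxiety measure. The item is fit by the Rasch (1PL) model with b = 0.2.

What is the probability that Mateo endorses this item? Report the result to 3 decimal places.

0.711

P(theta) = 1 / (1 + exp(−(theta − b)))
Exponent: (1.1 − 0.2) = 0.9000
1/(1 + e^{-0.9000}) = 0.7109
P = 0.7109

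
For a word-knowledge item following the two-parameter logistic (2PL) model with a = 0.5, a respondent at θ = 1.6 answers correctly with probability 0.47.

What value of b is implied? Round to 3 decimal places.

1.840

P(θ) = 1 / (1 + exp(−a(θ − b)))
logit(0.47) = ln(0.47/0.53) = -0.1201
b = θ − logit/(a) = 1.6 − (-0.1201)/0.5000 = 1.8403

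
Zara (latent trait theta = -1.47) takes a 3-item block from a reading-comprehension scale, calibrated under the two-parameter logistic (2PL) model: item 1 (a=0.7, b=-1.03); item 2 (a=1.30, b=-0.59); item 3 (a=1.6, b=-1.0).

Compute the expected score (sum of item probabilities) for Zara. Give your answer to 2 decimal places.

P(theta) = 1 / (1 + exp(−a(theta − b)))
P_1 = 1/(1+e^{0.3080}) = 0.4236
P_2 = 1/(1+e^{1.1440}) = 0.2416
P_3 = 1/(1+e^{0.7520}) = 0.3204
E[score] = 0.4236 + 0.2416 + 0.3204 = 0.9856

0.99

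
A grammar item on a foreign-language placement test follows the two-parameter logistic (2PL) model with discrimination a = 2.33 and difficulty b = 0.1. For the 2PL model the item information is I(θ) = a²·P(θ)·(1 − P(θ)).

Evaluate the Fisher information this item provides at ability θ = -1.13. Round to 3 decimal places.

P = 1/(1+e^{2.8659}) = 0.0539
P(1−P) = 0.0539 × 0.9461 = 0.0510
I = a² × P(1−P) = 2.33² × 0.0510 = 0.27668

0.277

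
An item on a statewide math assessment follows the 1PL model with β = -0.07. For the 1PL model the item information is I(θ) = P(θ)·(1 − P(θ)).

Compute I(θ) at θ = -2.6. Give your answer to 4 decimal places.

P = 1/(1+e^{2.5300}) = 0.0738
P(1−P) = 0.0738 × 0.9262 = 0.0683
I = P(1−P) = 0.06834

0.0683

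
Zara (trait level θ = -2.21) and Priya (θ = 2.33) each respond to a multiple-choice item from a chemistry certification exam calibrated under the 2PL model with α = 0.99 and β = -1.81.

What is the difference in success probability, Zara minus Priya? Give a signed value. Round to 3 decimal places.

P(θ) = 1 / (1 + exp(−α(θ − β)))
P(Zara) = 0.4023  [exponent -0.3960]
P(Priya) = 0.9837  [exponent 4.0986]
Difference = 0.4023 − 0.9837 = -0.5814

-0.581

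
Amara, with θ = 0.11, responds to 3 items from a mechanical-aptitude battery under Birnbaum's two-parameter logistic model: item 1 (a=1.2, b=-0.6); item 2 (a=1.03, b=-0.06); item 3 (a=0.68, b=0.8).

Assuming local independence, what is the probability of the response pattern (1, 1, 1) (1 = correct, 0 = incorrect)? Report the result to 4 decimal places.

0.1466

P(θ) = 1 / (1 + exp(−a(θ − b)))
P_1 = 1/(1+e^{-0.8520}) = 0.7010
P_2 = 1/(1+e^{-0.1751}) = 0.5437
P_3 = 1/(1+e^{0.4692}) = 0.3848
L = P_1 × P_2 × P_3 = 0.7010 × 0.5437 × 0.3848 = 0.14665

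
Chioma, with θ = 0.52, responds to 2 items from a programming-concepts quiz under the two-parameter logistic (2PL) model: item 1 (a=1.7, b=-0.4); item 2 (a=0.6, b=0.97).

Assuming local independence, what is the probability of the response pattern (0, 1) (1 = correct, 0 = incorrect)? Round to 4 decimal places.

0.0749

P(θ) = 1 / (1 + exp(−a(θ − b)))
P_1 = 1/(1+e^{-1.5640}) = 0.8269
P_2 = 1/(1+e^{0.2700}) = 0.4329
L = (1−P_1) × P_2 = 0.1731 × 0.4329 = 0.07492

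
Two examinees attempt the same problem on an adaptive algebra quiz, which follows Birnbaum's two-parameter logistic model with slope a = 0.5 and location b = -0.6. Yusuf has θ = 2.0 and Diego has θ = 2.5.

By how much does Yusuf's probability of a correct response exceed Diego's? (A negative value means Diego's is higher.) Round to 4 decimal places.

P(θ) = 1 / (1 + exp(−a(θ − b)))
P(Yusuf) = 0.7858  [exponent 1.3000]
P(Diego) = 0.8249  [exponent 1.5500]
Difference = 0.7858 − 0.8249 = -0.0391

-0.0391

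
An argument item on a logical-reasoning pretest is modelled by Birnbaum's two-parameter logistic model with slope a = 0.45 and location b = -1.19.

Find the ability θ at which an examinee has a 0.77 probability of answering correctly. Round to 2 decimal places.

P(θ) = 1 / (1 + exp(−a(θ − b)))
logit = ln(0.7700/0.2300) = 1.2083
θ = b + logit/(a) = -1.19 + 1.2083/0.4500 = 1.4951

1.50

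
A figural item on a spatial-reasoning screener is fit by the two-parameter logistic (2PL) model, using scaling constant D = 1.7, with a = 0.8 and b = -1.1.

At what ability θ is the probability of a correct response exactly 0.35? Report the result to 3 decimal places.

-1.555

P(θ) = 1 / (1 + exp(−D·a(θ − b)))
logit = ln(0.3500/0.6500) = -0.6190
θ = b + logit/(1.7·a) = -1.1 + (-0.6190)/1.3600 = -1.5552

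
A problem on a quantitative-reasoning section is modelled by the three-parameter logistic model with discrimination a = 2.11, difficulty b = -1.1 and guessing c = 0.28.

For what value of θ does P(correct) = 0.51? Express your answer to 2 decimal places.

-1.46

P(θ) = c + (1 − c) · 1 / (1 + exp(−a(θ − b)))
Remove guessing floor: (0.51 − 0.28)/(1 − 0.28) = 0.3194
logit = ln(0.3194/0.6806) = -0.7563
θ = b + logit/(a) = -1.1 + (-0.7563)/2.1100 = -1.4584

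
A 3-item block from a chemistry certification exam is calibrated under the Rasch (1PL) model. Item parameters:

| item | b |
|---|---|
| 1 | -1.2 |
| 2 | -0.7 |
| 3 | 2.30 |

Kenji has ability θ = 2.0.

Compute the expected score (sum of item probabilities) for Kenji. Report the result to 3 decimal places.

P(θ) = 1 / (1 + exp(−(θ − b)))
P_1 = 1/(1+e^{-3.2000}) = 0.9608
P_2 = 1/(1+e^{-2.7000}) = 0.9370
P_3 = 1/(1+e^{0.3000}) = 0.4256
E[score] = 0.9608 + 0.9370 + 0.4256 = 2.3234

2.323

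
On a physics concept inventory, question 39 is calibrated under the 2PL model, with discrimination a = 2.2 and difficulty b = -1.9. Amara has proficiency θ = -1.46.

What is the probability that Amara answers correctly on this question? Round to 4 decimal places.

P(θ) = 1 / (1 + exp(−a(θ − b)))
Exponent: 2.2 × (-1.46 − (-1.9)) = 0.9680
1/(1 + e^{-0.9680}) = 0.7247

0.7247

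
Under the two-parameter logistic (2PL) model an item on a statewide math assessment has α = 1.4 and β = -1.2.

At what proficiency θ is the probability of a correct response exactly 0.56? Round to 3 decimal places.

P(θ) = 1 / (1 + exp(−α(θ − β)))
logit = ln(0.5600/0.4400) = 0.2412
θ = β + logit/(α) = -1.2 + 0.2412/1.4000 = -1.0277

-1.028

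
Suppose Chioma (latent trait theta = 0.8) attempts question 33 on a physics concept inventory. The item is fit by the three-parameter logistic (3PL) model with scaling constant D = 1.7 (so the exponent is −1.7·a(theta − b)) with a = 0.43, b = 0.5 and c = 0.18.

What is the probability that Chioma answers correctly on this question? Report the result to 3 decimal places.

0.635

P(theta) = c + (1 − c) · 1 / (1 + exp(−D·a(theta − b)))
Exponent: 1.7 × 0.43 × (0.8 − 0.5) = 0.2193
1/(1 + e^{-0.2193}) = 0.5546
P = 0.18 + 0.82 × 0.5546 = 0.6348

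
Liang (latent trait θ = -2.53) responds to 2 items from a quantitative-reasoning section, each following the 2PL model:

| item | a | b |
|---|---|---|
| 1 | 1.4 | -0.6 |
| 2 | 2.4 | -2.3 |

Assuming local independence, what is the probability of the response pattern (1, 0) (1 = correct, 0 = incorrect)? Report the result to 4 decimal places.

P(θ) = 1 / (1 + exp(−a(θ − b)))
P_1 = 1/(1+e^{2.7020}) = 0.0629
P_2 = 1/(1+e^{0.5520}) = 0.3654
L = P_1 × (1−P_2) = 0.0629 × 0.6346 = 0.03989

0.0399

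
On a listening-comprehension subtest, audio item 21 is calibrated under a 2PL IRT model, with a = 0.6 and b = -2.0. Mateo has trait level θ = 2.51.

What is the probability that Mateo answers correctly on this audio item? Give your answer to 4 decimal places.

P(θ) = 1 / (1 + exp(−a(θ − b)))
Exponent: 0.6 × (2.51 − (-2.0)) = 2.7060
1/(1 + e^{-2.7060}) = 0.9374

0.9374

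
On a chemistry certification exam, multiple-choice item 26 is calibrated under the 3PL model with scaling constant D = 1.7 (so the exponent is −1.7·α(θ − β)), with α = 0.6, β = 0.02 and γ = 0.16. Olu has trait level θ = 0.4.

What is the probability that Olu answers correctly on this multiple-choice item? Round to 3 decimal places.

P(θ) = γ + (1 − γ) · 1 / (1 + exp(−D·α(θ − β)))
Exponent: 1.7 × 0.6 × (0.4 − 0.02) = 0.3876
1/(1 + e^{-0.3876}) = 0.5957
P = 0.16 + 0.84 × 0.5957 = 0.6604

0.660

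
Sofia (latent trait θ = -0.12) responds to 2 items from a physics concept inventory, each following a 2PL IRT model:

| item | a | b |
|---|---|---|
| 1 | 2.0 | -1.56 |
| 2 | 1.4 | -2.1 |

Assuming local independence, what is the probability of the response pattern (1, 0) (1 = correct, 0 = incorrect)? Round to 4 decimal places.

P(θ) = 1 / (1 + exp(−a(θ − b)))
P_1 = 1/(1+e^{-2.8800}) = 0.9468
P_2 = 1/(1+e^{-2.7720}) = 0.9411
L = P_1 × (1−P_2) = 0.9468 × 0.0589 = 0.05573

0.0557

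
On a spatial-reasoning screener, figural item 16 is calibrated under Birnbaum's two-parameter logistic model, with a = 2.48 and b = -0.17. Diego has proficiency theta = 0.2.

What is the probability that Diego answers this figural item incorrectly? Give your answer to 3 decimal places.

P(theta) = 1 / (1 + exp(−a(theta − b)))
Exponent: 2.48 × (0.2 − (-0.17)) = 0.9176
1/(1 + e^{-0.9176}) = 0.7146
P(incorrect) = 1 − 0.7146 = 0.2854

0.285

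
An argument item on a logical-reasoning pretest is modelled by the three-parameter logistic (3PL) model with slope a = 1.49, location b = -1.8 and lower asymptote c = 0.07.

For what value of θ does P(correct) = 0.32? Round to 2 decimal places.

P(θ) = c + (1 − c) · 1 / (1 + exp(−a(θ − b)))
Remove guessing floor: (0.32 − 0.07)/(1 − 0.07) = 0.2688
logit = ln(0.2688/0.7312) = -1.0006
θ = b + logit/(a) = -1.8 + (-1.0006)/1.4900 = -2.4716

-2.47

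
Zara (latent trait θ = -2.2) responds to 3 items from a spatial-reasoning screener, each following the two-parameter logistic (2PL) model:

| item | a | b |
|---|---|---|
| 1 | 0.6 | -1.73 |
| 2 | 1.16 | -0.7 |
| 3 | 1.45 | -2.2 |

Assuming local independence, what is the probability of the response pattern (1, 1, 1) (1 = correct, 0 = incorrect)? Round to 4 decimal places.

0.0321

P(θ) = 1 / (1 + exp(−a(θ − b)))
P_1 = 1/(1+e^{0.2820}) = 0.4300
P_2 = 1/(1+e^{1.7400}) = 0.1493
P_3 = 1/(1+e^{0.0000}) = 0.5000
L = P_1 × P_2 × P_3 = 0.4300 × 0.1493 × 0.5000 = 0.03210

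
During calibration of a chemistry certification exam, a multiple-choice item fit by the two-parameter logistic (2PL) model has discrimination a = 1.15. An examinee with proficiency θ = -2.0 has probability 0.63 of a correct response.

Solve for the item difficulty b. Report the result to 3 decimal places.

P(θ) = 1 / (1 + exp(−a(θ − b)))
logit(0.63) = ln(0.63/0.37) = 0.5322
b = θ − logit/(a) = -2.0 − 0.5322/1.1500 = -2.4628

-2.463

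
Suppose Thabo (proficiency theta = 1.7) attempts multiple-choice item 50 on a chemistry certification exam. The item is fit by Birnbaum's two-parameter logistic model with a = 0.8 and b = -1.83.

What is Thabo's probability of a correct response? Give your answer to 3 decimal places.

0.944

P(theta) = 1 / (1 + exp(−a(theta − b)))
Exponent: 0.8 × (1.7 − (-1.83)) = 2.8240
1/(1 + e^{-2.8240}) = 0.9440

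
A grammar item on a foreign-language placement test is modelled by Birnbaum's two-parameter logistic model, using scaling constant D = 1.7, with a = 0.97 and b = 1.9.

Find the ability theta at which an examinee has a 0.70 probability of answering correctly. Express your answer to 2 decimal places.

2.41

P(theta) = 1 / (1 + exp(−D·a(theta − b)))
logit = ln(0.7000/0.3000) = 0.8473
theta = b + logit/(1.7·a) = 1.9 + 0.8473/1.6490 = 2.4138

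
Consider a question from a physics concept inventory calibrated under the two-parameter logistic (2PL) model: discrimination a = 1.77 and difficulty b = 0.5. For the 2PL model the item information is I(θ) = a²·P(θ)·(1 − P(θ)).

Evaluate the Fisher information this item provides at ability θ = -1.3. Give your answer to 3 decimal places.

0.119

P = 1/(1+e^{3.1860}) = 0.0397
P(1−P) = 0.0397 × 0.9603 = 0.0381
I = a² × P(1−P) = 1.77² × 0.0381 = 0.11943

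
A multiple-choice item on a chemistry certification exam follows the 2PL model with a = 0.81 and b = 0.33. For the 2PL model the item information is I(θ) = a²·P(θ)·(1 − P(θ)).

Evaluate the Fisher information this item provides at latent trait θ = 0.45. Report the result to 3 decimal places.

P = 1/(1+e^{-0.0972}) = 0.5243
P(1−P) = 0.5243 × 0.4757 = 0.2494
I = a² × P(1−P) = 0.81² × 0.2494 = 0.16364

0.164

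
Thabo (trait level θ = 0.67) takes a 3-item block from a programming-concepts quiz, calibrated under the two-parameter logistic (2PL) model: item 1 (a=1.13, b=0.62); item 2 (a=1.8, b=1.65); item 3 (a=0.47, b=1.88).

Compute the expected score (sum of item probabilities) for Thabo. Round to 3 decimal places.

P(θ) = 1 / (1 + exp(−a(θ − b)))
P_1 = 1/(1+e^{-0.0565}) = 0.5141
P_2 = 1/(1+e^{1.7640}) = 0.1463
P_3 = 1/(1+e^{0.5687}) = 0.3615
E[score] = 0.5141 + 0.1463 + 0.3615 = 1.0219

1.022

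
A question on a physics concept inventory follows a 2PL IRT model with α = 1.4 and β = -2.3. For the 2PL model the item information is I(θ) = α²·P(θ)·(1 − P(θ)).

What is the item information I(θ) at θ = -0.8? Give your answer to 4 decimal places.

P = 1/(1+e^{-2.1000}) = 0.8909
P(1−P) = 0.8909 × 0.1091 = 0.0972
I = α² × P(1−P) = 1.4² × 0.0972 = 0.19050

0.1905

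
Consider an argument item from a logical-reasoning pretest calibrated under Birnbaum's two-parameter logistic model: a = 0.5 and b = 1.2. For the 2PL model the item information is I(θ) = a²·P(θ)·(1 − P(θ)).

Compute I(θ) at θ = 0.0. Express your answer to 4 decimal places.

0.0572

P = 1/(1+e^{0.6000}) = 0.3543
P(1−P) = 0.3543 × 0.6457 = 0.2288
I = a² × P(1−P) = 0.5² × 0.2288 = 0.05720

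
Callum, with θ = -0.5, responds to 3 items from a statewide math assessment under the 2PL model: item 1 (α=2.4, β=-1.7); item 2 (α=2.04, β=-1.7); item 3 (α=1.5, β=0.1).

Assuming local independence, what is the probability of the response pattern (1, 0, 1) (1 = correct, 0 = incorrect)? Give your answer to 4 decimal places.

P(θ) = 1 / (1 + exp(−α(θ − β)))
P_1 = 1/(1+e^{-2.8800}) = 0.9468
P_2 = 1/(1+e^{-2.4480}) = 0.9204
P_3 = 1/(1+e^{0.9000}) = 0.2891
L = P_1 × (1−P_2) × P_3 = 0.9468 × 0.0796 × 0.2891 = 0.02178

0.0218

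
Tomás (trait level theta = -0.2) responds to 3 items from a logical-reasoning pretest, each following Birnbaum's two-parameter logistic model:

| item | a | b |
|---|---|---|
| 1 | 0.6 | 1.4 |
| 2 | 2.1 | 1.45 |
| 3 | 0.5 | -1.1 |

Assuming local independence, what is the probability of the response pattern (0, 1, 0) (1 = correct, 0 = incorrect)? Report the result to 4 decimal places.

P(theta) = 1 / (1 + exp(−a(theta − b)))
P_1 = 1/(1+e^{0.9600}) = 0.2769
P_2 = 1/(1+e^{3.4650}) = 0.0303
P_3 = 1/(1+e^{-0.4500}) = 0.6106
L = (1−P_1) × P_2 × (1−P_3) = 0.7231 × 0.0303 × 0.3894 = 0.00854

0.0085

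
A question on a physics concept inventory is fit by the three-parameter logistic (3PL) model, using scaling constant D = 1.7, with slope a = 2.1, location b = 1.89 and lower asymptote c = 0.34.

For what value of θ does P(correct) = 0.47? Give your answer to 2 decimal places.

P(θ) = c + (1 − c) · 1 / (1 + exp(−D·a(θ − b)))
Remove guessing floor: (0.47 − 0.34)/(1 − 0.34) = 0.1970
logit = ln(0.1970/0.8030) = -1.4053
θ = b + logit/(1.7·a) = 1.89 + (-1.4053)/3.5700 = 1.4963

1.50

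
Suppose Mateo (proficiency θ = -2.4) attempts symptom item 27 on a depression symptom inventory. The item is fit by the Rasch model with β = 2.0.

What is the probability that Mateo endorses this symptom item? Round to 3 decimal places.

P(θ) = 1 / (1 + exp(−(θ − β)))
Exponent: (-2.4 − 2.0) = -4.4000
1/(1 + e^{4.4000}) = 0.0121
P = 0.0121

0.012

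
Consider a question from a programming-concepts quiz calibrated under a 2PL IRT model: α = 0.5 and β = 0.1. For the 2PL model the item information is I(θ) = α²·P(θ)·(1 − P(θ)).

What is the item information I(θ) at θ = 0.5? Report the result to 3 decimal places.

P = 1/(1+e^{-0.2000}) = 0.5498
P(1−P) = 0.5498 × 0.4502 = 0.2475
I = α² × P(1−P) = 0.5² × 0.2475 = 0.06188

0.062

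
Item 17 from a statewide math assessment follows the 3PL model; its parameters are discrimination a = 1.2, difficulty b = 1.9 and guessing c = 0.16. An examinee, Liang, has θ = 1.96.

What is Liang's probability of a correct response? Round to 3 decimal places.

0.595

P(θ) = c + (1 − c) · 1 / (1 + exp(−a(θ − b)))
Exponent: 1.2 × (1.96 − 1.9) = 0.0720
1/(1 + e^{-0.0720}) = 0.5180
P = 0.16 + 0.84 × 0.5180 = 0.5951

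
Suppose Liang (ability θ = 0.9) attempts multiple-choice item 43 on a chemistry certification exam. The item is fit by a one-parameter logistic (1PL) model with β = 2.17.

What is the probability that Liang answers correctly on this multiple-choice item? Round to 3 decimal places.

P(θ) = 1 / (1 + exp(−(θ − β)))
Exponent: (0.9 − 2.17) = -1.2700
1/(1 + e^{1.2700}) = 0.2193
P = 0.2193

0.219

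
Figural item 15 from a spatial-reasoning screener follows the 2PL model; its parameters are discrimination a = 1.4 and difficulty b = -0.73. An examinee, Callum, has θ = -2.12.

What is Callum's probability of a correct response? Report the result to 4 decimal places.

0.1250

P(θ) = 1 / (1 + exp(−a(θ − b)))
Exponent: 1.4 × (-2.12 − (-0.73)) = -1.9460
1/(1 + e^{1.9460}) = 0.1250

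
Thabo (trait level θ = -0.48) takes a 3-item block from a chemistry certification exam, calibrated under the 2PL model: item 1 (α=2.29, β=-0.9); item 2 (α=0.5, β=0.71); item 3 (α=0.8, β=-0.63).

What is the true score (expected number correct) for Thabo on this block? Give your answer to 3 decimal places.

1.609

P(θ) = 1 / (1 + exp(−α(θ − β)))
P_1 = 1/(1+e^{-0.9618}) = 0.7235
P_2 = 1/(1+e^{0.5950}) = 0.3555
P_3 = 1/(1+e^{-0.1200}) = 0.5300
E[score] = 0.7235 + 0.3555 + 0.5300 = 1.6089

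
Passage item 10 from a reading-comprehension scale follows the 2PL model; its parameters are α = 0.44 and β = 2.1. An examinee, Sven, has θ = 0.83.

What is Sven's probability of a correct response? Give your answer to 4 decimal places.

0.3638

P(θ) = 1 / (1 + exp(−α(θ − β)))
Exponent: 0.44 × (0.83 − 2.1) = -0.5588
1/(1 + e^{0.5588}) = 0.3638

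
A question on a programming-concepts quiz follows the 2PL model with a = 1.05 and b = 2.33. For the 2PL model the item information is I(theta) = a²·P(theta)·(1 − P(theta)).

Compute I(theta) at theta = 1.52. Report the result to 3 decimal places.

0.231

P = 1/(1+e^{0.8505}) = 0.2993
P(1−P) = 0.2993 × 0.7007 = 0.2097
I = a² × P(1−P) = 1.05² × 0.2097 = 0.23123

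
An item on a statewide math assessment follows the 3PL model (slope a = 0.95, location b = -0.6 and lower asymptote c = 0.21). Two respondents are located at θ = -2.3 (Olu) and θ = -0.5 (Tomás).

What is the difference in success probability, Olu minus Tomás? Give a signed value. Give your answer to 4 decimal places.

-0.2827

P(θ) = c + (1 − c) · 1 / (1 + exp(−a(θ − b)))
P(Olu) = 0.3411  [exponent -1.6150]
P(Tomás) = 0.6237  [exponent 0.0950]
Difference = 0.3411 − 0.6237 = -0.2827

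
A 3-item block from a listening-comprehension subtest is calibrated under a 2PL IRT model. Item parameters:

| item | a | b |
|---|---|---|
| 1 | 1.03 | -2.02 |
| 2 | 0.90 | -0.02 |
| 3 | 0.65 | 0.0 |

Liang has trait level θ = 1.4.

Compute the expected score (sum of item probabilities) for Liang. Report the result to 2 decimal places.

P(θ) = 1 / (1 + exp(−a(θ − b)))
P_1 = 1/(1+e^{-3.5226}) = 0.9713
P_2 = 1/(1+e^{-1.2780}) = 0.7821
P_3 = 1/(1+e^{-0.9100}) = 0.7130
E[score] = 0.9713 + 0.7821 + 0.7130 = 2.4664

2.47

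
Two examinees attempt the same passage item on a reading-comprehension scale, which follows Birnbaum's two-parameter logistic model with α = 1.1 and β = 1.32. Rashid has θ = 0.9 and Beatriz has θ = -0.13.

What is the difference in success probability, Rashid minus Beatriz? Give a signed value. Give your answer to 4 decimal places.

0.2178

P(θ) = 1 / (1 + exp(−α(θ − β)))
P(Rashid) = 0.3865  [exponent -0.4620]
P(Beatriz) = 0.1687  [exponent -1.5950]
Difference = 0.3865 − 0.1687 = 0.2178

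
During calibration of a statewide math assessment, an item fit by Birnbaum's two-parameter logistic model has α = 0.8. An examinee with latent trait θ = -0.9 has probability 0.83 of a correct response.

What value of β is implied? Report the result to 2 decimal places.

P(θ) = 1 / (1 + exp(−α(θ − β)))
logit(0.83) = ln(0.83/0.17) = 1.5856
β = θ − logit/(α) = -0.9 − 1.5856/0.8000 = -2.8820

-2.88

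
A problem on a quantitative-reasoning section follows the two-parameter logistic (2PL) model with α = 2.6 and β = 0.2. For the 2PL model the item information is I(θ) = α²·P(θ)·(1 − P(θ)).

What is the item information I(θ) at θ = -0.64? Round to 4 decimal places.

P = 1/(1+e^{2.1840}) = 0.1012
P(1−P) = 0.1012 × 0.8988 = 0.0910
I = α² × P(1−P) = 2.6² × 0.0910 = 0.61486

0.6149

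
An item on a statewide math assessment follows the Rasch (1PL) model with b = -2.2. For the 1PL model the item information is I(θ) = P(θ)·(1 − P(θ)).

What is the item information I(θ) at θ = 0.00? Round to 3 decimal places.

P = 1/(1+e^{-2.2000}) = 0.9002
P(1−P) = 0.9002 × 0.0998 = 0.0898
I = P(1−P) = 0.08980

0.090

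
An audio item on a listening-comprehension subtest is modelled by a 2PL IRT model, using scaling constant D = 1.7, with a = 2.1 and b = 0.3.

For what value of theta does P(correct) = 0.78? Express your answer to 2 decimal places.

P(theta) = 1 / (1 + exp(−D·a(theta − b)))
logit = ln(0.7800/0.2200) = 1.2657
theta = b + logit/(1.7·a) = 0.3 + 1.2657/3.5700 = 0.6545

0.65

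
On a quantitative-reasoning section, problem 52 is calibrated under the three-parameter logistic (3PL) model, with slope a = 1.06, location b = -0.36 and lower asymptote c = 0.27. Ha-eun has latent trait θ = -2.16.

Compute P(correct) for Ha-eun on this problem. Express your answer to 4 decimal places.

0.3643

P(θ) = c + (1 − c) · 1 / (1 + exp(−a(θ − b)))
Exponent: 1.06 × (-2.16 − (-0.36)) = -1.9080
1/(1 + e^{1.9080}) = 0.1292
P = 0.27 + 0.73 × 0.1292 = 0.3643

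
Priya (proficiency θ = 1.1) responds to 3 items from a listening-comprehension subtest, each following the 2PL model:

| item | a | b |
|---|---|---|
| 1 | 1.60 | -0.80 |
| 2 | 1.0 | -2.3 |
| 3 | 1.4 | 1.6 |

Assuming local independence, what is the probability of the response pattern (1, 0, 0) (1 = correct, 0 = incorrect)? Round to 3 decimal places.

0.021

P(θ) = 1 / (1 + exp(−a(θ − b)))
P_1 = 1/(1+e^{-3.0400}) = 0.9543
P_2 = 1/(1+e^{-3.4000}) = 0.9677
P_3 = 1/(1+e^{0.7000}) = 0.3318
L = P_1 × (1−P_2) × (1−P_3) = 0.9543 × 0.0323 × 0.6682 = 0.02059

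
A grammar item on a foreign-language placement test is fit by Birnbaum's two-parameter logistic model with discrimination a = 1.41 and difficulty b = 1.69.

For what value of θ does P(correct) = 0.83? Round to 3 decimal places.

2.815

P(θ) = 1 / (1 + exp(−a(θ − b)))
logit = ln(0.8300/0.1700) = 1.5856
θ = b + logit/(a) = 1.69 + 1.5856/1.4100 = 2.8146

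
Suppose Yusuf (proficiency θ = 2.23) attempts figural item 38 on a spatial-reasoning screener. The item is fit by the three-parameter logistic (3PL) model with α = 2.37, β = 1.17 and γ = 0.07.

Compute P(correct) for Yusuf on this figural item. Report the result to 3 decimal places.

0.930

P(θ) = γ + (1 − γ) · 1 / (1 + exp(−α(θ − β)))
Exponent: 2.37 × (2.23 − 1.17) = 2.5122
1/(1 + e^{-2.5122}) = 0.9250
P = 0.07 + 0.93 × 0.9250 = 0.9302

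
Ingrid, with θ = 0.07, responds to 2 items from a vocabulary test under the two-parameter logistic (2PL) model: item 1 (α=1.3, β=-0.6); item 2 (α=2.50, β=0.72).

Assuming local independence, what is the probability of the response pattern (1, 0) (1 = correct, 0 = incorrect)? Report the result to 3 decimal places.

P(θ) = 1 / (1 + exp(−α(θ − β)))
P_1 = 1/(1+e^{-0.8710}) = 0.7050
P_2 = 1/(1+e^{1.6250}) = 0.1645
L = P_1 × (1−P_2) = 0.7050 × 0.8355 = 0.58898

0.589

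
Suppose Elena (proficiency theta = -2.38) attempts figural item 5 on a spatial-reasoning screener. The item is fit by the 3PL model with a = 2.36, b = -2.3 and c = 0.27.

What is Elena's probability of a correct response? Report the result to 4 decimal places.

0.6006

P(theta) = c + (1 − c) · 1 / (1 + exp(−a(theta − b)))
Exponent: 2.36 × (-2.38 − (-2.3)) = -0.1888
1/(1 + e^{0.1888}) = 0.4529
P = 0.27 + 0.73 × 0.4529 = 0.6006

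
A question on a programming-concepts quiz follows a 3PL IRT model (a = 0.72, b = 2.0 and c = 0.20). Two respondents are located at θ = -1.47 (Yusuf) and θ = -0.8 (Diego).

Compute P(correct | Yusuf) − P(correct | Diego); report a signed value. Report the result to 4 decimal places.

P(θ) = c + (1 − c) · 1 / (1 + exp(−a(θ − b)))
P(Yusuf) = 0.2608  [exponent -2.4984]
P(Diego) = 0.2940  [exponent -2.0160]
Difference = 0.2608 − 0.2940 = -0.0333

-0.0333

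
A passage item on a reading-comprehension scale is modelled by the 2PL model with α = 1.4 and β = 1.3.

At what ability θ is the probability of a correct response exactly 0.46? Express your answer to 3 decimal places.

1.185

P(θ) = 1 / (1 + exp(−α(θ − β)))
logit = ln(0.4600/0.5400) = -0.1603
θ = β + logit/(α) = 1.3 + (-0.1603)/1.4000 = 1.1855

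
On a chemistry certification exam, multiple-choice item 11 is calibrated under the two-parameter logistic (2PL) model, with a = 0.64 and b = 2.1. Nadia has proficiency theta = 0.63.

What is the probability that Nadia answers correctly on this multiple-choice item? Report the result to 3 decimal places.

0.281

P(theta) = 1 / (1 + exp(−a(theta − b)))
Exponent: 0.64 × (0.63 − 2.1) = -0.9408
1/(1 + e^{0.9408}) = 0.2807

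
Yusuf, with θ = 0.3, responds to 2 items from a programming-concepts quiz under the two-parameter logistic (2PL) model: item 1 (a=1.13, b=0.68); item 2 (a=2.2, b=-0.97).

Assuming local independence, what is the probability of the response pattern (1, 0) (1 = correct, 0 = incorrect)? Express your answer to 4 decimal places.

0.0227

P(θ) = 1 / (1 + exp(−a(θ − b)))
P_1 = 1/(1+e^{0.4294}) = 0.3943
P_2 = 1/(1+e^{-2.7940}) = 0.9424
L = P_1 × (1−P_2) = 0.3943 × 0.0576 = 0.02273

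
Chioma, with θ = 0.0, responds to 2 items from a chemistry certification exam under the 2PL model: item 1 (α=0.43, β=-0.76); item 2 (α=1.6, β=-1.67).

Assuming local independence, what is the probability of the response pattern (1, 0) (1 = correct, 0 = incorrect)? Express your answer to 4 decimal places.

0.0376

P(θ) = 1 / (1 + exp(−α(θ − β)))
P_1 = 1/(1+e^{-0.3268}) = 0.5810
P_2 = 1/(1+e^{-2.6720}) = 0.9354
L = P_1 × (1−P_2) = 0.5810 × 0.0646 = 0.03756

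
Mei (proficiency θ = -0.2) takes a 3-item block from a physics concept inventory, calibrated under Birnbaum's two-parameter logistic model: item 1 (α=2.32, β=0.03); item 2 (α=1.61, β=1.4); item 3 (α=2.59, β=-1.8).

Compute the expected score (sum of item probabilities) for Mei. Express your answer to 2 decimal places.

P(θ) = 1 / (1 + exp(−α(θ − β)))
P_1 = 1/(1+e^{0.5336}) = 0.3697
P_2 = 1/(1+e^{2.5760}) = 0.0707
P_3 = 1/(1+e^{-4.1440}) = 0.9844
E[score] = 0.3697 + 0.0707 + 0.9844 = 1.4248

1.42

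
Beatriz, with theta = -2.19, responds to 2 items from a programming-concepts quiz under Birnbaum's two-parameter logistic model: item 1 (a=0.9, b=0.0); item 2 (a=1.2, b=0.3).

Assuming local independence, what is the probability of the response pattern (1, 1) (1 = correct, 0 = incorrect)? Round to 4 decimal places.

P(theta) = 1 / (1 + exp(−a(theta − b)))
P_1 = 1/(1+e^{1.9710}) = 0.1223
P_2 = 1/(1+e^{2.9880}) = 0.0480
L = P_1 × P_2 = 0.1223 × 0.0480 = 0.00587

0.0059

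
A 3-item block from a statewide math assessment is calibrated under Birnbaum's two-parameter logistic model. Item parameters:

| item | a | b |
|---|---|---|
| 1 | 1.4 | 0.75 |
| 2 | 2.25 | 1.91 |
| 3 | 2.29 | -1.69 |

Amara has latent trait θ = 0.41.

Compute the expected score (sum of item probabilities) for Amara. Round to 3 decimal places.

1.408

P(θ) = 1 / (1 + exp(−a(θ − b)))
P_1 = 1/(1+e^{0.4760}) = 0.3832
P_2 = 1/(1+e^{3.3750}) = 0.0331
P_3 = 1/(1+e^{-4.8090}) = 0.9919
E[score] = 0.3832 + 0.0331 + 0.9919 = 1.4082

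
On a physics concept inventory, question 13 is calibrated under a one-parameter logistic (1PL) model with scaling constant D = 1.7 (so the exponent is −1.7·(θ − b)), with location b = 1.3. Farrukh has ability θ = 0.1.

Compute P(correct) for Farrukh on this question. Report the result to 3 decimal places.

0.115

P(θ) = 1 / (1 + exp(−D·(θ − b)))
Exponent: 1.7 × (0.1 − 1.3) = -2.0400
1/(1 + e^{2.0400}) = 0.1151
P = 0.1151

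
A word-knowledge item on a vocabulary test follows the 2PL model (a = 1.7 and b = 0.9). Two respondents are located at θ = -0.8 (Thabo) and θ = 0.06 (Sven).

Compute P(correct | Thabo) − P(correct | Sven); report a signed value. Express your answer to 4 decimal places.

-0.1408

P(θ) = 1 / (1 + exp(−a(θ − b)))
P(Thabo) = 0.0527  [exponent -2.8900]
P(Sven) = 0.1934  [exponent -1.4280]
Difference = 0.0527 − 0.1934 = -0.1408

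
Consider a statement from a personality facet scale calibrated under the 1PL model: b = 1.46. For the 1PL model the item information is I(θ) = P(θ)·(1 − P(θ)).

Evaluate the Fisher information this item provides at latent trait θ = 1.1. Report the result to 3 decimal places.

P = 1/(1+e^{0.3600}) = 0.4110
P(1−P) = 0.4110 × 0.5890 = 0.2421
I = P(1−P) = 0.24207

0.242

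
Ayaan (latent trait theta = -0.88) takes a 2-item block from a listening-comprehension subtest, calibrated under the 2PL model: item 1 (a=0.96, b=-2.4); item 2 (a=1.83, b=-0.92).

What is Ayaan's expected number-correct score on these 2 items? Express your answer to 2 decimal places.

P(theta) = 1 / (1 + exp(−a(theta − b)))
P_1 = 1/(1+e^{-1.4592}) = 0.8114
P_2 = 1/(1+e^{-0.0732}) = 0.5183
E[score] = 0.8114 + 0.5183 = 1.3297

1.33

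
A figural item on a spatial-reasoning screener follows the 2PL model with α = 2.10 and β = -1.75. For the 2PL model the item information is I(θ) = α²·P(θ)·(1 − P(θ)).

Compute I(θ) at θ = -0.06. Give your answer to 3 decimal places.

0.120

P = 1/(1+e^{-3.5490}) = 0.9721
P(1−P) = 0.9721 × 0.0279 = 0.0272
I = α² × P(1−P) = 2.10² × 0.0272 = 0.11981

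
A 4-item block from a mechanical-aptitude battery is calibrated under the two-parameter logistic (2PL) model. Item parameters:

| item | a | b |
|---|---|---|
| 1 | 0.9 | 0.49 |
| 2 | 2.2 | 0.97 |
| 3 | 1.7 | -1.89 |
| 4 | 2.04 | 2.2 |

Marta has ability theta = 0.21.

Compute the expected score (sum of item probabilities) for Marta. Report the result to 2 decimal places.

1.59

P(theta) = 1 / (1 + exp(−a(theta − b)))
P_1 = 1/(1+e^{0.2520}) = 0.4373
P_2 = 1/(1+e^{1.6720}) = 0.1582
P_3 = 1/(1+e^{-3.5700}) = 0.9726
P_4 = 1/(1+e^{4.0596}) = 0.0170
E[score] = 0.4373 + 0.1582 + 0.9726 + 0.0170 = 1.5851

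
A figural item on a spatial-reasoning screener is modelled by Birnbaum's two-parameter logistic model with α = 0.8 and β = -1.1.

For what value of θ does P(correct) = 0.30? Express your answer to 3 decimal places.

P(θ) = 1 / (1 + exp(−α(θ − β)))
logit = ln(0.3000/0.7000) = -0.8473
θ = β + logit/(α) = -1.1 + (-0.8473)/0.8000 = -2.1591

-2.159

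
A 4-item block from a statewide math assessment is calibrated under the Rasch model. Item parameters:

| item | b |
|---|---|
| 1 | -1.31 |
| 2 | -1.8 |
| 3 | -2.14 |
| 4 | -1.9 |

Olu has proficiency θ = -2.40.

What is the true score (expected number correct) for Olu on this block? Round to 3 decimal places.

P(θ) = 1 / (1 + exp(−(θ − b)))
P_1 = 1/(1+e^{1.0900}) = 0.2516
P_2 = 1/(1+e^{0.6000}) = 0.3543
P_3 = 1/(1+e^{0.2600}) = 0.4354
P_4 = 1/(1+e^{0.5000}) = 0.3775
E[score] = 0.2516 + 0.3543 + 0.4354 + 0.3775 = 1.4189

1.419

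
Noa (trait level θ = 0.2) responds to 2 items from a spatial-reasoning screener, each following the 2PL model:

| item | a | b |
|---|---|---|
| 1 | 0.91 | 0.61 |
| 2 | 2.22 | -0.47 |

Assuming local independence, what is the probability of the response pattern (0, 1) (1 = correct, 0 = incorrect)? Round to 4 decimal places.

P(θ) = 1 / (1 + exp(−a(θ − b)))
P_1 = 1/(1+e^{0.3731}) = 0.4078
P_2 = 1/(1+e^{-1.4874}) = 0.8157
L = (1−P_1) × P_2 = 0.5922 × 0.8157 = 0.48306

0.4831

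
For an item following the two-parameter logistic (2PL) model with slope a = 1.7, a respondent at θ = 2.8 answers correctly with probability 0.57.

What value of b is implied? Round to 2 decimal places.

2.63

P(θ) = 1 / (1 + exp(−a(θ − b)))
logit(0.57) = ln(0.57/0.43) = 0.2819
b = θ − logit/(a) = 2.8 − 0.2819/1.7000 = 2.6342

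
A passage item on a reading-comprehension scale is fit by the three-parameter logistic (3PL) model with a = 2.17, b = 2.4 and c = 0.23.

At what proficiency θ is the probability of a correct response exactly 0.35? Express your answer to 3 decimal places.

1.621

P(θ) = c + (1 − c) · 1 / (1 + exp(−a(θ − b)))
Remove guessing floor: (0.35 − 0.23)/(1 − 0.23) = 0.1558
logit = ln(0.1558/0.8442) = -1.6895
θ = b + logit/(a) = 2.4 + (-1.6895)/2.1700 = 1.6214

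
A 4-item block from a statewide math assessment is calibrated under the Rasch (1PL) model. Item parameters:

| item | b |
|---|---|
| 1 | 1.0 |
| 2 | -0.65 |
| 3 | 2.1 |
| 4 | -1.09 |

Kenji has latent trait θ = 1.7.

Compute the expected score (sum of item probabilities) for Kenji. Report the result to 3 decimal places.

2.925

P(θ) = 1 / (1 + exp(−(θ − b)))
P_1 = 1/(1+e^{-0.7000}) = 0.6682
P_2 = 1/(1+e^{-2.3500}) = 0.9129
P_3 = 1/(1+e^{0.4000}) = 0.4013
P_4 = 1/(1+e^{-2.7900}) = 0.9421
E[score] = 0.6682 + 0.9129 + 0.4013 + 0.9421 = 2.9246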